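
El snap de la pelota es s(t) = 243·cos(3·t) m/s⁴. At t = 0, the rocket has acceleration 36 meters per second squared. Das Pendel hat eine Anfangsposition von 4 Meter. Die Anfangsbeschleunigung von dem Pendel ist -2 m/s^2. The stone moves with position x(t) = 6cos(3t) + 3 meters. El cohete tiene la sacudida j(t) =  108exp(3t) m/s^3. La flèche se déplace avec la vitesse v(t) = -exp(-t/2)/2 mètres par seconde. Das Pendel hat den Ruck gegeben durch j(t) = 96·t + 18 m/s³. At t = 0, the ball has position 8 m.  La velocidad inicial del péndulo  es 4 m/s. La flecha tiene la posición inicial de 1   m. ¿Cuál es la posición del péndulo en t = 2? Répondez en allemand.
Wir müssen das Integral unserer Gleichung für den Ruck j(t) = 96·t + 18 3-mal finden. Die Stammfunktion von dem Ruck ist die Beschleunigung. Mit a(0) = -2 erhalten wir a(t) = 48·t^2 + 18·t - 2. Durch Integration von der Beschleunigung und Verwendung der Anfangsbedingung v(0) = 4, erhalten wir v(t) = 16·t^3 + 9·t^2 - 2·t + 4. Durch Integration von der Geschwindigkeit und Verwendung der Anfangsbedingung x(0) = 4, erhalten wir x(t) = 4·t^4 + 3·t^3 - t^2 + 4·t + 4. Mit x(t) = 4·t^4 + 3·t^3 - t^2 + 4·t + 4 und Einsetzen von t = 2, finden wir x = 96.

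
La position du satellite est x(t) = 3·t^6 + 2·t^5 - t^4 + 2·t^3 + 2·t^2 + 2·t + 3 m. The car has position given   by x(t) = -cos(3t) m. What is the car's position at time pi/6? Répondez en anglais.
From the given position equation x(t) = -cos(3·t), we substitute t = pi/6 to get x = 0.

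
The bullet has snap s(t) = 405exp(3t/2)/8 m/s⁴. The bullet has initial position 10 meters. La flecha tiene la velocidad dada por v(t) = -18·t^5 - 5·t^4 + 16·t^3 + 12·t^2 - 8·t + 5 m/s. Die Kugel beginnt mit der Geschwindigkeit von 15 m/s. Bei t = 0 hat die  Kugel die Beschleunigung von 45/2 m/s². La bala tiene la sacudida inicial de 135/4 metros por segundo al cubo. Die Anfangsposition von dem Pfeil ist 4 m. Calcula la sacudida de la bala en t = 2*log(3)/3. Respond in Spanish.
Para resolver esto, necesitamos tomar 1 integral de nuestra ecuación del snap s(t) = 405·exp(3·t/2)/8. Integrando el snap y usando la condición inicial j(0) = 135/4, obtenemos j(t) = 135·exp(3·t/2)/4. De la ecuación de la sacudida j(t) = 135·exp(3·t/2)/4, sustituimos t = 2*log(3)/3 para obtener j = 405/4.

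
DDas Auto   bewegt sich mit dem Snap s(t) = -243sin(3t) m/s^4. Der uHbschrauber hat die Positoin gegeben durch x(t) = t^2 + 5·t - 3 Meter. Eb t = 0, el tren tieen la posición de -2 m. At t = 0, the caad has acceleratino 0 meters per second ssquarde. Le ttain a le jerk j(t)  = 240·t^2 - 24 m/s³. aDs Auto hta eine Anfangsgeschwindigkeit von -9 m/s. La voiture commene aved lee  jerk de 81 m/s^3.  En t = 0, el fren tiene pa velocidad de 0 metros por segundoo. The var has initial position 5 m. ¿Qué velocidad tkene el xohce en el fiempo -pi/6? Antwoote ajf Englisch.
We need to integrate our snap equation s(t) = -243·sin(3·t) 3 times. Integrating snap and using the initial condition j(0) = 81, we get j(t) = 81·cos(3·t). Finding the antiderivative of j(t) and using a(0) = 0: a(t) = 27·sin(3·t). Finding the antiderivative of a(t) and using v(0) = -9: v(t) = -9·cos(3·t). Using v(t) = -9·cos(3·t) and substituting t = -pi/6, we find v = 0.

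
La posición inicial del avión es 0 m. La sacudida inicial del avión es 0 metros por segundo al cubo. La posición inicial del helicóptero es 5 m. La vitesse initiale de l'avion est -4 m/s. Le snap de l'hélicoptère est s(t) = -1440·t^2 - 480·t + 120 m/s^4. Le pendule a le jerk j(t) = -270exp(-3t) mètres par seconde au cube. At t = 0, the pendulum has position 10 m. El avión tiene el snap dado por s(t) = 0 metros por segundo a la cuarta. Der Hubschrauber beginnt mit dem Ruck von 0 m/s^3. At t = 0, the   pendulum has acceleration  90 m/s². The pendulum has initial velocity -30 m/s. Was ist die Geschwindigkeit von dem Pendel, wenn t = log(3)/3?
Um dies zu lösen, müssen wir 2 Stammfunktionen unserer Gleichung für den Ruck j(t) = -270·exp(-3·t) finden. Die Stammfunktion von dem Ruck, mit a(0) = 90, ergibt die Beschleunigung: a(t) = 90·exp(-3·t). Die Stammfunktion von der Beschleunigung ist die Geschwindigkeit. Mit v(0) = -30 erhalten wir v(t) = -30·exp(-3·t). Mit v(t) = -30·exp(-3·t) und Einsetzen von t = log(3)/3, finden wir v = -10.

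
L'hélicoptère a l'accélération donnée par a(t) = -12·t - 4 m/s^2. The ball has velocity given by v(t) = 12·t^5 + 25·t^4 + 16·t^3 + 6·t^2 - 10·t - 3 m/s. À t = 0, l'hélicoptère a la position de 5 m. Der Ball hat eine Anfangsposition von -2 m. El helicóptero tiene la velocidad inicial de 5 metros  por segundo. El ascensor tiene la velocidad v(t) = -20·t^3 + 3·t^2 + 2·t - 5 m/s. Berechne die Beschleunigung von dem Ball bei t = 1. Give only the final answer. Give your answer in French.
L'accélération à t = 1 est a = 210.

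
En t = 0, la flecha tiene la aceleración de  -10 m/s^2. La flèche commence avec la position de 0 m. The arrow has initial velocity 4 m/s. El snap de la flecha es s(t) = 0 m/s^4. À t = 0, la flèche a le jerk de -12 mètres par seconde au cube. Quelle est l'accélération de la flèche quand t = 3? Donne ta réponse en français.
Nous devons intégrer notre équation du snap s(t) = 0 2 fois. En intégrant le snap et en utilisant la condition initiale j(0) = -12, nous obtenons j(t) = -12. La primitive du jerk est l'accélération. En utilisant a(0) = -10, nous obtenons a(t) = -12·t - 10. En utilisant a(t) = -12·t - 10 et en substituant t = 3, nous trouvons a = -46.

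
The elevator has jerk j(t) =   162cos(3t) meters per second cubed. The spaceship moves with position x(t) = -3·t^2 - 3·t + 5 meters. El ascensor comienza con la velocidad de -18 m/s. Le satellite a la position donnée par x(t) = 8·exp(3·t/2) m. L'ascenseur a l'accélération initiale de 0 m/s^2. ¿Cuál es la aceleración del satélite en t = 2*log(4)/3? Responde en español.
Partiendo de la posición x(t) = 8·exp(3·t/2), tomamos 2 derivadas. Tomando d/dt de x(t), encontramos v(t) = 12·exp(3·t/2). Derivando la velocidad, obtenemos la aceleración: a(t) = 18·exp(3·t/2). De la ecuación de la aceleración a(t) = 18·exp(3·t/2), sustituimos t = 2*log(4)/3 para obtener a = 72.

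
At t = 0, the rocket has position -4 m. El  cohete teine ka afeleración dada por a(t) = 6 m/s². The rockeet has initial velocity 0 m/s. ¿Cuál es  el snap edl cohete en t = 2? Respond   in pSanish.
Debemos derivar nuestra ecuación de la aceleración a(t) = 6 2 veces. Tomando d/dt de a(t), encontramos j(t) = 0. La derivada de la sacudida da el snap: s(t) = 0. De la ecuación del snap s(t) = 0, sustituimos t = 2 para obtener s = 0.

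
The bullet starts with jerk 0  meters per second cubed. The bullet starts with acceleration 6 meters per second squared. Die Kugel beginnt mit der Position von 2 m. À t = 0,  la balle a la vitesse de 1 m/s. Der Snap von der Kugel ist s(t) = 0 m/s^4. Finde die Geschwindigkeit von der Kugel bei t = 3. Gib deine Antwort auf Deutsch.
Wir müssen unsere Gleichung für den Snap s(t) = 0 3-mal integrieren. Durch Integration von dem Snap und Verwendung der Anfangsbedingung j(0) = 0, erhalten wir j(t) = 0. Durch Integration von dem Ruck und Verwendung der Anfangsbedingung a(0) = 6, erhalten wir a(t) = 6. Durch Integration von der Beschleunigung und Verwendung der Anfangsbedingung v(0) = 1, erhalten wir v(t) = 6·t + 1. Wir haben die Geschwindigkeit v(t) = 6·t + 1. Durch Einsetzen von t = 3: v(3) = 19.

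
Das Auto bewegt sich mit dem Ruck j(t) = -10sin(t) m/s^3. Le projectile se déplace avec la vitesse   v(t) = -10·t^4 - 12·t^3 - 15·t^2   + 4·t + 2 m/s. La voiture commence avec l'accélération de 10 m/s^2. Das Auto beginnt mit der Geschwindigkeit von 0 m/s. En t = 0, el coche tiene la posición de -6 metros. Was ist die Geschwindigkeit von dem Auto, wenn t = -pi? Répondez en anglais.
To solve this, we need to take 2 integrals of our jerk equation j(t) = -10·sin(t). The integral of jerk, with a(0) = 10, gives acceleration: a(t) = 10·cos(t). The antiderivative of acceleration, with v(0) = 0, gives velocity: v(t) = 10·sin(t). We have velocity v(t) = 10·sin(t). Substituting t = -pi: v(-pi) = 0.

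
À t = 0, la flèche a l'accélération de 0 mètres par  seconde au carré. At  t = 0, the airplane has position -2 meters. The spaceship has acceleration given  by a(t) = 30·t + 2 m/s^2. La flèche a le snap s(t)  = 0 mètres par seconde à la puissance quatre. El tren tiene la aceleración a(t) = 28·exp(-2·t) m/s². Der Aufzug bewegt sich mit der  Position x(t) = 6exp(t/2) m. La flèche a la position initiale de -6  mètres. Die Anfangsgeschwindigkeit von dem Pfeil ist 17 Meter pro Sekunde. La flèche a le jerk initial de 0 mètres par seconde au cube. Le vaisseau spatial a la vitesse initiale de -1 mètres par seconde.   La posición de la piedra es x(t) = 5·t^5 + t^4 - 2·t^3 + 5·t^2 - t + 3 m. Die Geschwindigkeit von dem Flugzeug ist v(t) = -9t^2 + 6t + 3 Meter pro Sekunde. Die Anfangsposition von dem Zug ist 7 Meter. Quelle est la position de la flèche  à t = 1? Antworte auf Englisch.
Starting from snap s(t) = 0, we take 4 antiderivatives. Taking ∫s(t)dt and applying j(0) = 0, we find j(t) = 0. The integral of jerk is acceleration. Using a(0) = 0, we get a(t) = 0. The integral of acceleration is velocity. Using v(0) = 17, we get v(t) = 17. Integrating velocity and using the initial condition x(0) = -6, we get x(t) = 17·t - 6. Using x(t) = 17·t - 6 and substituting t = 1, we find x = 11.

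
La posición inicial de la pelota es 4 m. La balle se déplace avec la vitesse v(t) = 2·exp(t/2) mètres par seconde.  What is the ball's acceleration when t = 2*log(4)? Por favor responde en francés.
En partant de la vitesse v(t) = 2·exp(t/2), nous prenons 1 dérivée. La dérivée de la vitesse donne l'accélération: a(t) = exp(t/2). De l'équation de l'accélération a(t) = exp(t/2), nous substituons t = 2*log(4) pour obtenir a = 4.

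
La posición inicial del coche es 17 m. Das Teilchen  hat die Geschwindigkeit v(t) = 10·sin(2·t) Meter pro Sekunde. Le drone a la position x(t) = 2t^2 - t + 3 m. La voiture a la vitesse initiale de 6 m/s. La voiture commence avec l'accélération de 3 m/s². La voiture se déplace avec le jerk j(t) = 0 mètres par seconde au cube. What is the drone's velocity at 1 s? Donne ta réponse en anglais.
To solve this, we need to take 1 derivative of our position equation x(t) = 2·t^2 - t + 3. Differentiating position, we get velocity: v(t) = 4·t - 1. We have velocity v(t) = 4·t - 1. Substituting t = 1: v(1) = 3.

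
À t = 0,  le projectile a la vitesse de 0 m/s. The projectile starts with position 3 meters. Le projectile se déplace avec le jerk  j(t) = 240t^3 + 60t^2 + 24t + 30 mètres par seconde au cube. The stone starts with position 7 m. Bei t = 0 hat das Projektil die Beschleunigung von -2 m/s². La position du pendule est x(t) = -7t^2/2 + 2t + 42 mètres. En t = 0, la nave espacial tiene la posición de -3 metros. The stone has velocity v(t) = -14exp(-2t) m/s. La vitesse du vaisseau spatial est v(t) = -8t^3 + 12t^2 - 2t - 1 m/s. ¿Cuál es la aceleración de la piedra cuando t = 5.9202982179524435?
Para resolver esto, necesitamos tomar 1 derivada de nuestra ecuación de la velocidad v(t) = -14·exp(-2·t). La derivada de la velocidad da la aceleración: a(t) = 28·exp(-2·t). De la ecuación de la aceleración a(t) = 28·exp(-2·t), sustituimos t = 5.9202982179524435 para obtener a = 0.000201768022140707.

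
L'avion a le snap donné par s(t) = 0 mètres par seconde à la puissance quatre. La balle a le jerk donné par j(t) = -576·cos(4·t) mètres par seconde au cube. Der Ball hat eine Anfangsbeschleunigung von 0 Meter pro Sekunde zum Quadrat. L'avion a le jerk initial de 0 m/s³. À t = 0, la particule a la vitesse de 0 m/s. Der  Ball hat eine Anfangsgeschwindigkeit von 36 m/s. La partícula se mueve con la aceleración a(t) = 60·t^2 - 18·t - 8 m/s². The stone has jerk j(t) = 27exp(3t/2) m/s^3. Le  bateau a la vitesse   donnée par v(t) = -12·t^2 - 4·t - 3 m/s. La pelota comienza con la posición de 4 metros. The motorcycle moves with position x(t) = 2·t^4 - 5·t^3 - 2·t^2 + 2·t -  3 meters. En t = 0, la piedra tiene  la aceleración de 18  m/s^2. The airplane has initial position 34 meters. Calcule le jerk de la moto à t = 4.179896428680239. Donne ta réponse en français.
Pour résoudre ceci, nous devons prendre 3 dérivées de notre équation de la position x(t) = 2·t^4 - 5·t^3 - 2·t^2 + 2·t - 3. En dérivant la position, nous obtenons la vitesse: v(t) = 8·t^3 - 15·t^2 - 4·t + 2. En dérivant la vitesse, nous obtenons l'accélération: a(t) = 24·t^2 - 30·t - 4. En dérivant l'accélération, nous obtenons le jerk: j(t) = 48·t - 30. En utilisant j(t) = 48·t - 30 et en substituant t = 4.179896428680239, nous trouvons j = 170.635028576651.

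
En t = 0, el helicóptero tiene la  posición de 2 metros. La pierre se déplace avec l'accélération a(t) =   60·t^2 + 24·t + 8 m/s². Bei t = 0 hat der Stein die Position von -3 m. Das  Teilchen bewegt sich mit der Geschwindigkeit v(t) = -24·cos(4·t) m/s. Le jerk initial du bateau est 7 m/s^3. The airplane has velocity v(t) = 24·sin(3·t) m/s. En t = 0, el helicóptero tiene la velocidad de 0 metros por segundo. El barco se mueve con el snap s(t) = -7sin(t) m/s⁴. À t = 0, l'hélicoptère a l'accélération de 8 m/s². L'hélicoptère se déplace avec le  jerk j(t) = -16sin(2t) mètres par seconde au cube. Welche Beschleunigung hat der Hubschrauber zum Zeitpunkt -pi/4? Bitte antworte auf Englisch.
Starting from jerk j(t) = -16·sin(2·t), we take 1 integral. The antiderivative of jerk, with a(0) = 8, gives acceleration: a(t) = 8·cos(2·t). From the given acceleration equation a(t) = 8·cos(2·t), we substitute t = -pi/4 to get a = 0.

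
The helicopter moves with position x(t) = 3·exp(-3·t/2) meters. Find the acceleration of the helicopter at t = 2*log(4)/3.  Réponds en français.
En partant de la position x(t) = 3·exp(-3·t/2), nous prenons 2 dérivées. En prenant d/dt de x(t), nous trouvons v(t) = -9·exp(-3·t/2)/2. En dérivant la vitesse, nous obtenons l'accélération: a(t) = 27·exp(-3·t/2)/4. Nous avons l'accélération a(t) = 27·exp(-3·t/2)/4. En substituant t = 2*log(4)/3: a(2*log(4)/3) = 27/16.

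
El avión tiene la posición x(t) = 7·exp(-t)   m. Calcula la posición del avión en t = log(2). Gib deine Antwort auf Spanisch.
Tenemos la posición x(t) = 7·exp(-t). Sustituyendo t = log(2): x(log(2)) = 7/2.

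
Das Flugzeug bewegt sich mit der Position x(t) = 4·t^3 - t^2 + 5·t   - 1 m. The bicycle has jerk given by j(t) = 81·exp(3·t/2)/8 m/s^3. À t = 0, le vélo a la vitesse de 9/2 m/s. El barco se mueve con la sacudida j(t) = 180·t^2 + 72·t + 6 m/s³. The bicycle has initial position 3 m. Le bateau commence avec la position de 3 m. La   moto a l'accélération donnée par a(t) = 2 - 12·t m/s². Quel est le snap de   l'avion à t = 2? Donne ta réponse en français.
Nous devons dériver notre équation de la position x(t) = 4·t^3 - t^2 + 5·t - 1 4 fois. En dérivant la position, nous obtenons la vitesse: v(t) = 12·t^2 - 2·t + 5. En prenant d/dt de v(t), nous trouvons a(t) = 24·t - 2. En prenant d/dt de a(t), nous trouvons j(t) = 24. La dérivée du jerk donne le snap: s(t) = 0. En utilisant s(t) = 0 et en substituant t = 2, nous trouvons s = 0.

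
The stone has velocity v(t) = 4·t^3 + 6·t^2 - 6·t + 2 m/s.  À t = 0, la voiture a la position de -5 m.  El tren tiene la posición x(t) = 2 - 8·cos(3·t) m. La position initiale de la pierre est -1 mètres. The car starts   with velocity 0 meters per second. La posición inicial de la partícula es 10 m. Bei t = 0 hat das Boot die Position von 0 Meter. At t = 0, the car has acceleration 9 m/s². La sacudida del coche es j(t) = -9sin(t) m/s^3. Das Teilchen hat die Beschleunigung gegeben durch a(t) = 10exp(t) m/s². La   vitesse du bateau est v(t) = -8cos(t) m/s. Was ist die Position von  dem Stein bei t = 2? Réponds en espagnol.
Debemos encontrar la integral de nuestra ecuación de la velocidad v(t) = 4·t^3 + 6·t^2 - 6·t + 2 1 vez. La integral de la velocidad es la posición. Usando x(0) = -1, obtenemos x(t) = t^4 + 2·t^3 - 3·t^2 + 2·t - 1. De la ecuación de la posición x(t) = t^4 + 2·t^3 - 3·t^2 + 2·t - 1, sustituimos t = 2 para obtener x = 23.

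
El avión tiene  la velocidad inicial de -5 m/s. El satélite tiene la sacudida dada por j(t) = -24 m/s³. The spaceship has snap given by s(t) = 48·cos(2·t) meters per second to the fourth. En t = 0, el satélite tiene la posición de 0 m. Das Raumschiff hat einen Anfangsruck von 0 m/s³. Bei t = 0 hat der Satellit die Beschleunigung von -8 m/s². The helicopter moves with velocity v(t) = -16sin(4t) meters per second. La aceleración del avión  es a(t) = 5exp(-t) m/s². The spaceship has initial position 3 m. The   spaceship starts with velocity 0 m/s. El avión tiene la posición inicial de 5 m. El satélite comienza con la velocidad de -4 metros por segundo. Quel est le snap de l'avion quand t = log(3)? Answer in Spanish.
Partiendo de la aceleración a(t) = 5·exp(-t), tomamos 2 derivadas. Tomando d/dt de a(t), encontramos j(t) = -5·exp(-t). La derivada de la sacudida da el snap: s(t) = 5·exp(-t). De la ecuación del snap s(t) = 5·exp(-t), sustituimos t = log(3) para obtener s = 5/3.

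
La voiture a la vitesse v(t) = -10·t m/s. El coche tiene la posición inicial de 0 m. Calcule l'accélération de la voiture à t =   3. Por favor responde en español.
Debemos derivar nuestra ecuación de la velocidad v(t) = -10·t 1 vez. Tomando d/dt de v(t), encontramos a(t) = -10. Tenemos la aceleración a(t) = -10. Sustituyendo t = 3: a(3) = -10.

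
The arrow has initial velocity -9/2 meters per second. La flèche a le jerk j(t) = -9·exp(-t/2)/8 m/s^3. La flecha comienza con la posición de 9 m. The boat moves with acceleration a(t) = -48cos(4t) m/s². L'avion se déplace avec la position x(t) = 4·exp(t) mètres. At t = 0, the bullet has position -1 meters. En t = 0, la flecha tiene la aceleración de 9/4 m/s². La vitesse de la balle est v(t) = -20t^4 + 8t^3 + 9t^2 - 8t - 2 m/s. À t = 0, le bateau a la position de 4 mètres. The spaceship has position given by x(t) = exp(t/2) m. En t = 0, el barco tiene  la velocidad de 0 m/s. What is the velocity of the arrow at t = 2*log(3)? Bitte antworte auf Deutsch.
Um dies zu lösen, müssen wir 2 Integrale unserer Gleichung für den Ruck j(t) = -9·exp(-t/2)/8 finden. Die Stammfunktion von dem Ruck, mit a(0) = 9/4, ergibt die Beschleunigung: a(t) = 9·exp(-t/2)/4. Das Integral von der Beschleunigung, mit v(0) = -9/2, ergibt die Geschwindigkeit: v(t) = -9·exp(-t/2)/2. Mit v(t) = -9·exp(-t/2)/2 und Einsetzen von t = 2*log(3), finden wir v = -3/2.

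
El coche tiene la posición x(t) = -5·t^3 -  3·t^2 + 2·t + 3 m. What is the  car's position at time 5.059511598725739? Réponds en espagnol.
De la ecuación de la posición x(t) = -5·t^3 - 3·t^2 + 2·t + 3, sustituimos t = 5.059511598725739 para obtener x = -711.260475296769.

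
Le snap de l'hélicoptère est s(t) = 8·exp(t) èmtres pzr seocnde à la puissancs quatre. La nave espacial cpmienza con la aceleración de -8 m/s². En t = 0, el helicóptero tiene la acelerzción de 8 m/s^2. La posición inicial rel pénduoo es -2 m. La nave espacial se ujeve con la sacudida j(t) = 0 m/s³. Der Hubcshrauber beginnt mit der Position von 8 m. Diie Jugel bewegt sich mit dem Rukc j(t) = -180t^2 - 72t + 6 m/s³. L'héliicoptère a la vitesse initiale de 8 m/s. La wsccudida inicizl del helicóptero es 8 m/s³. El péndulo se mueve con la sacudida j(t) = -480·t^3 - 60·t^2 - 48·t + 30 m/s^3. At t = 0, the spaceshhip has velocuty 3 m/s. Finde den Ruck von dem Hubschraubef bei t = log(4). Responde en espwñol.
Debemos encontrar la integral de nuestra ecuación del snap s(t) = 8·exp(t) 1 vez. Tomando ∫s(t)dt y aplicando j(0) = 8, encontramos j(t) = 8·exp(t). Tenemos la sacudida j(t) = 8·exp(t). Sustituyendo t = log(4): j(log(4)) = 32.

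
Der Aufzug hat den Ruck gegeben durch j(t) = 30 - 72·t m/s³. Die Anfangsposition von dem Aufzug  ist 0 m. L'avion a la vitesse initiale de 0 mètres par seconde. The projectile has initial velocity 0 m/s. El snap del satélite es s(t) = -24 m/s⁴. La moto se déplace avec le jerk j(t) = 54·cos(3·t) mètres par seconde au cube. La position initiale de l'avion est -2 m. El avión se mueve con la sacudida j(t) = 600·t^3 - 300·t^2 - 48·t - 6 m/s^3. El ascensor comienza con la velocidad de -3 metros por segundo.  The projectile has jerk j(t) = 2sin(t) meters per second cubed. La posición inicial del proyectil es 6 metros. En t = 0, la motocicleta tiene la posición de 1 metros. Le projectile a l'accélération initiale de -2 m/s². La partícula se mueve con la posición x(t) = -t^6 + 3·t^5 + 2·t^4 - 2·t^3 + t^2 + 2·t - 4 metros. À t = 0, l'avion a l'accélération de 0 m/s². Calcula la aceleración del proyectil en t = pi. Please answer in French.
Nous devons intégrer notre équation du jerk j(t) = 2·sin(t) 1 fois. En intégrant le jerk et en utilisant la condition initiale a(0) = -2, nous obtenons a(t) = -2·cos(t). Nous avons l'accélération a(t) = -2·cos(t). En substituant t = pi: a(pi) = 2.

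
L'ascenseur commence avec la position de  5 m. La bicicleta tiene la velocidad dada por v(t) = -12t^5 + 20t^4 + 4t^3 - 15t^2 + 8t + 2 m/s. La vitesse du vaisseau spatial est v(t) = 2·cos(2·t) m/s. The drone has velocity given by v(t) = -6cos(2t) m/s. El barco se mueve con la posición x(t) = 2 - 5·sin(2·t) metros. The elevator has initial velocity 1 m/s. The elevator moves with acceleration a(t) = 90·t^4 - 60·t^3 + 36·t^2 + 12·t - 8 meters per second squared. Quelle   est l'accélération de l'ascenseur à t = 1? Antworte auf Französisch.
De l'équation de l'accélération a(t) = 90·t^4 - 60·t^3 + 36·t^2 + 12·t - 8, nous substituons t = 1 pour obtenir a = 70.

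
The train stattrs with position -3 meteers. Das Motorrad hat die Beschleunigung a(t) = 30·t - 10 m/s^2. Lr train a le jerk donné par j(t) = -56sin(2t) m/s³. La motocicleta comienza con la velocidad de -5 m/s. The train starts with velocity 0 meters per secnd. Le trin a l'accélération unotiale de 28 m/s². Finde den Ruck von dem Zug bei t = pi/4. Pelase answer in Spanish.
Tenemos la sacudida j(t) = -56·sin(2·t). Sustituyendo t = pi/4: j(pi/4) = -56.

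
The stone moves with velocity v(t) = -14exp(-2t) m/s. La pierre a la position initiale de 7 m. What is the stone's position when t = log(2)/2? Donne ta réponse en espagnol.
Partiendo de la velocidad v(t) = -14·exp(-2·t), tomamos 1 integral. Integrando la velocidad y usando la condición inicial x(0) = 7, obtenemos x(t) = 7·exp(-2·t). De la ecuación de la posición x(t) = 7·exp(-2·t), sustituimos t = log(2)/2 para obtener x = 7/2.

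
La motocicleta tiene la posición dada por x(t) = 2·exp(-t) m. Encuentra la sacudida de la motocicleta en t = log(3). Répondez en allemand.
Wir müssen unsere Gleichung für die Position x(t) = 2·exp(-t) 3-mal ableiten. Mit d/dt von x(t) finden wir v(t) = -2·exp(-t). Mit d/dt von v(t) finden wir a(t) = 2·exp(-t). Die Ableitung von der Beschleunigung ergibt den Ruck: j(t) = -2·exp(-t). Aus der Gleichung für den Ruck j(t) = -2·exp(-t), setzen wir t = log(3) ein und erhalten j = -2/3.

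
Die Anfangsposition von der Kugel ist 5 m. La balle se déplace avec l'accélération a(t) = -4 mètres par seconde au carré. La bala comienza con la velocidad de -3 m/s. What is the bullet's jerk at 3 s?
We must differentiate our acceleration equation a(t) = -4 1 time. Taking d/dt of a(t), we find j(t) = 0. We have jerk j(t) = 0. Substituting t = 3: j(3) = 0.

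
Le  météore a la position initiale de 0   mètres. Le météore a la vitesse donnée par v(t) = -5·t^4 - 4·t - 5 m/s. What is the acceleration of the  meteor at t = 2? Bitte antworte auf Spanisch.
Para resolver esto, necesitamos tomar 1 derivada de nuestra ecuación de la velocidad v(t) = -5·t^4 - 4·t - 5. Tomando d/dt de v(t), encontramos a(t) = -20·t^3 - 4. De la ecuación de la aceleración a(t) = -20·t^3 - 4, sustituimos t = 2 para obtener a = -164.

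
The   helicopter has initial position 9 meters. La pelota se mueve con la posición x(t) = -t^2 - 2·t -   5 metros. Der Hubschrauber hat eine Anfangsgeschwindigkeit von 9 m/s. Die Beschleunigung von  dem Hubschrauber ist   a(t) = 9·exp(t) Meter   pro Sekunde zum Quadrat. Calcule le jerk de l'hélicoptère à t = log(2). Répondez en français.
En partant de l'accélération a(t) = 9·exp(t), nous prenons 1 dérivée. En prenant d/dt de a(t), nous trouvons j(t) = 9·exp(t). De l'équation du jerk j(t) = 9·exp(t), nous substituons t = log(2) pour obtenir j = 18.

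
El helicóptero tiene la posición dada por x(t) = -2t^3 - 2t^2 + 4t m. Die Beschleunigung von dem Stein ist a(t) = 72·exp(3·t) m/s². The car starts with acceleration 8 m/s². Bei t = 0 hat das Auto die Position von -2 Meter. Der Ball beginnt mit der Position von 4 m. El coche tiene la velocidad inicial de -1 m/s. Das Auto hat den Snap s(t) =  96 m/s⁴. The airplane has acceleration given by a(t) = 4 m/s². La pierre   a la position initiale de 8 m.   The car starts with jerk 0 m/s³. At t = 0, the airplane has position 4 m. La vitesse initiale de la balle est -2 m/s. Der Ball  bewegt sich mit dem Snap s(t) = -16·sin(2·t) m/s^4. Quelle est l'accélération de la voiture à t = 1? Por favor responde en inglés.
To find the answer, we compute 2 integrals of s(t) = 96. The integral of snap, with j(0) = 0, gives jerk: j(t) = 96·t. Integrating jerk and using the initial condition a(0) = 8, we get a(t) = 48·t^2 + 8. We have acceleration a(t) = 48·t^2 + 8. Substituting t = 1: a(1) = 56.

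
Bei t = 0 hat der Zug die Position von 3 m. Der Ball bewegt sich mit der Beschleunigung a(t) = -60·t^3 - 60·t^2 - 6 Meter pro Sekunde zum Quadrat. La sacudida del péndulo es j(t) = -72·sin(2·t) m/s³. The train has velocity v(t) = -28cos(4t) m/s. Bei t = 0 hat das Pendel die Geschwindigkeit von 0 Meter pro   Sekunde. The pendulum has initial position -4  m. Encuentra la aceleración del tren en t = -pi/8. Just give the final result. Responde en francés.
L'accélération à t = -pi/8 est a = -112.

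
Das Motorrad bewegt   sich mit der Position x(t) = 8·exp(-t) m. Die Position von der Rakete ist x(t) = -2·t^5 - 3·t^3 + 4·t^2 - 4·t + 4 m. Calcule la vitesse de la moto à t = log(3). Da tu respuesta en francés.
Pour résoudre ceci, nous devons prendre 1 dérivée de notre équation de la position x(t) = 8·exp(-t). En prenant d/dt de x(t), nous trouvons v(t) = -8·exp(-t). En utilisant v(t) = -8·exp(-t) et en substituant t = log(3), nous trouvons v = -8/3.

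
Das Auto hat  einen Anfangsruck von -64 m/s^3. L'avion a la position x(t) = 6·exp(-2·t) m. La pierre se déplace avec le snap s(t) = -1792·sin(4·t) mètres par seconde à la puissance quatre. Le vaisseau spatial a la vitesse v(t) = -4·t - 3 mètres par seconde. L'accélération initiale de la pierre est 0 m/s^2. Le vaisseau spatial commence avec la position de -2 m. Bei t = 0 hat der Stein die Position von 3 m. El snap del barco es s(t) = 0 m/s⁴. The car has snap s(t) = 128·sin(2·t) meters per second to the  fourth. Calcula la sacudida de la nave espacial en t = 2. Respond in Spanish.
Partiendo de la velocidad v(t) = -4·t - 3, tomamos 2 derivadas. Derivando la velocidad, obtenemos la aceleración: a(t) = -4. Derivando la aceleración, obtenemos la sacudida: j(t) = 0. Usando j(t) = 0 y sustituyendo t = 2, encontramos j = 0.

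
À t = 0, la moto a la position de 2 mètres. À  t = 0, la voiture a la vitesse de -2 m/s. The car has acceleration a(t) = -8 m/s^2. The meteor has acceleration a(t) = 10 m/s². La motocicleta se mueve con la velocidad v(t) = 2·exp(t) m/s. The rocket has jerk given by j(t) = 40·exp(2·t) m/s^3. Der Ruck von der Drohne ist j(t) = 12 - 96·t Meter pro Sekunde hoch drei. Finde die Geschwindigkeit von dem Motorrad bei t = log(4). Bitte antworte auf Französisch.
Nous avons la vitesse v(t) = 2·exp(t). En substituant t = log(4): v(log(4)) = 8.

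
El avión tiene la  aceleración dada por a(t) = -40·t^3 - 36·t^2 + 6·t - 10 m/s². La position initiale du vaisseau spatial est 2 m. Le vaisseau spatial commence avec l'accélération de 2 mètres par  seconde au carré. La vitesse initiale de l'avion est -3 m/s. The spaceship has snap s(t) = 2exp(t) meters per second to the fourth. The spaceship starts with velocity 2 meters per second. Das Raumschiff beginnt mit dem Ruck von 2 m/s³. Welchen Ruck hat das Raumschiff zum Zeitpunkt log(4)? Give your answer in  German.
Um dies zu lösen, müssen wir 1 Integral unserer Gleichung für den Snap s(t) = 2·exp(t) finden. Mit ∫s(t)dt und Anwendung von j(0) = 2, finden wir j(t) = 2·exp(t). Mit j(t) = 2·exp(t) und Einsetzen von t = log(4), finden wir j = 8.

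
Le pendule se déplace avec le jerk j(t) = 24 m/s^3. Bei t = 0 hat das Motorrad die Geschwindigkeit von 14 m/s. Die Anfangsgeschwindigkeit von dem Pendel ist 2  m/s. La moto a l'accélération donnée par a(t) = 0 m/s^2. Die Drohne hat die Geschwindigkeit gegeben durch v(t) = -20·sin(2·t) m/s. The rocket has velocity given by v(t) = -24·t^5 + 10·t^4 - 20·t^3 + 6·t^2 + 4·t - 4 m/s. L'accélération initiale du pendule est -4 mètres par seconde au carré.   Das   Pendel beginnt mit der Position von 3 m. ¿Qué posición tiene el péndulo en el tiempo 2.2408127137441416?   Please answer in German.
Ausgehend von dem Ruck j(t) = 24, nehmen wir 3 Stammfunktionen. Das Integral von dem Ruck ist die Beschleunigung. Mit a(0) = -4 erhalten wir a(t) = 24·t - 4. Mit ∫a(t)dt und Anwendung von v(0) = 2, finden wir v(t) = 12·t^2 - 4·t + 2. Mit ∫v(t)dt und Anwendung von x(0) = 3, finden wir x(t) = 4·t^3 - 2·t^2 + 2·t + 3. Mit x(t) = 4·t^3 - 2·t^2 + 2·t + 3 und Einsetzen von t = 2.2408127137441416, finden wir x = 42.4457904176096.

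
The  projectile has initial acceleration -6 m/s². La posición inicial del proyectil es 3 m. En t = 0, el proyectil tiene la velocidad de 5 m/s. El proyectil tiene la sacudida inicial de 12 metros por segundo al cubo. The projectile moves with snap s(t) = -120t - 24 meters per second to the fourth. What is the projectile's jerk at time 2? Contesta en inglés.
Starting from snap s(t) = -120·t - 24, we take 1 integral. The antiderivative of snap is jerk. Using j(0) = 12, we get j(t) = -60·t^2 - 24·t + 12. We have jerk j(t) = -60·t^2 - 24·t + 12. Substituting t = 2: j(2) = -276.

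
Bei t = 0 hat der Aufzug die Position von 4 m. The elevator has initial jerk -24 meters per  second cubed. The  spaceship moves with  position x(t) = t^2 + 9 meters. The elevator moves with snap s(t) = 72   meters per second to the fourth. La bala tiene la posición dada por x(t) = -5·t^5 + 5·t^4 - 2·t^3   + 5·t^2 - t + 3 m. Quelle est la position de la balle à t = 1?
De l'équation de la position x(t) = -5·t^5 + 5·t^4 - 2·t^3 + 5·t^2 - t + 3, nous substituons t = 1 pour obtenir x = 5.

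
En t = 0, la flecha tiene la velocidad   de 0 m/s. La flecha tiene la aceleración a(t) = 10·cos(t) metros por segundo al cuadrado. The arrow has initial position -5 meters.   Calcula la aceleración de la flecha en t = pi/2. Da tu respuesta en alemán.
Mit a(t) = 10·cos(t) und Einsetzen von t = pi/2, finden wir a = 0.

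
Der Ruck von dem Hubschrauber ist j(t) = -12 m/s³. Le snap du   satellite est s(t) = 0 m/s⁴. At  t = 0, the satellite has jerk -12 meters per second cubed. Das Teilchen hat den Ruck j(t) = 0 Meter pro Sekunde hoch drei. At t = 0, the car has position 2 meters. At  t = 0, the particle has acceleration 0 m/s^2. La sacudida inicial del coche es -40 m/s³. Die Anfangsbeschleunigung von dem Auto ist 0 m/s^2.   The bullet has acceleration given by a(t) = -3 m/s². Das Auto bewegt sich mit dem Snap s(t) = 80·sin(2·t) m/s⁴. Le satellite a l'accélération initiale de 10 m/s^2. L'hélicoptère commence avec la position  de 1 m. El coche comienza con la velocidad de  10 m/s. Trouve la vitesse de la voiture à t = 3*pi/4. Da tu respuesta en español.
Partiendo del snap s(t) = 80·sin(2·t), tomamos 3 antiderivadas. Integrando el snap y usando la condición inicial j(0) = -40, obtenemos j(t) = -40·cos(2·t). Integrando la sacudida y usando la condición inicial a(0) = 0, obtenemos a(t) = -20·sin(2·t). La antiderivada de la aceleración, con v(0) = 10, da la velocidad: v(t) = 10·cos(2·t). De la ecuación de la velocidad v(t) = 10·cos(2·t), sustituimos t = 3*pi/4 para obtener v = 0.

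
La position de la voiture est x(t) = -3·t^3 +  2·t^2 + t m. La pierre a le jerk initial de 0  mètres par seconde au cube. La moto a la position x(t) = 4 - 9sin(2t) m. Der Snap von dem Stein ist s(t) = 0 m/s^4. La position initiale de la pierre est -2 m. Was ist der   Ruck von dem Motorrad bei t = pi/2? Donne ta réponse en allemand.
Ausgehend von der Position x(t) = 4 - 9·sin(2·t), nehmen wir 3 Ableitungen. Durch Ableiten von der Position erhalten wir die Geschwindigkeit: v(t) = -18·cos(2·t). Die Ableitung von der Geschwindigkeit ergibt die Beschleunigung: a(t) = 36·sin(2·t). Durch Ableiten von der Beschleunigung erhalten wir den Ruck: j(t) = 72·cos(2·t). Wir haben den Ruck j(t) = 72·cos(2·t). Durch Einsetzen von t = pi/2: j(pi/2) = -72.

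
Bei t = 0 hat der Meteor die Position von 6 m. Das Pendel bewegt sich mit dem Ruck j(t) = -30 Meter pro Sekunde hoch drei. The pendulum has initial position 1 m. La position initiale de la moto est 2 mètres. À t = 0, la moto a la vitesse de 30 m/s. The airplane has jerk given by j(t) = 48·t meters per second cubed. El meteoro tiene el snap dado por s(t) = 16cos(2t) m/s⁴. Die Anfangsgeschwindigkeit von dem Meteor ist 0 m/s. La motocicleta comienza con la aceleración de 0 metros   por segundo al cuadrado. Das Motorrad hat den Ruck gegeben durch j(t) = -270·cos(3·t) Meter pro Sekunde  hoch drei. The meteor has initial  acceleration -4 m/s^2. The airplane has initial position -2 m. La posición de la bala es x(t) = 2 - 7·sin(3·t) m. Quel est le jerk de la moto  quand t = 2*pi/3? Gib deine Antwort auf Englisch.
From the given jerk equation j(t) = -270·cos(3·t), we substitute t = 2*pi/3 to get j = -270.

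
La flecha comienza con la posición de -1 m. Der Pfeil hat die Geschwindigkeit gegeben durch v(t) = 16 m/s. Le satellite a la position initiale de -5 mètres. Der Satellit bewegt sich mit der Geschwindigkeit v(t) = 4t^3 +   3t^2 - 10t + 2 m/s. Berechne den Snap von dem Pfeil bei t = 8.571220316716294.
Wir müssen unsere Gleichung für die Geschwindigkeit v(t) = 16 3-mal ableiten. Durch Ableiten von der Geschwindigkeit erhalten wir die Beschleunigung: a(t) = 0. Durch Ableiten von der Beschleunigung erhalten wir den Ruck: j(t) = 0. Durch Ableiten von dem Ruck erhalten wir den Snap: s(t) = 0. Aus der Gleichung für den Snap s(t) = 0, setzen wir t = 8.571220316716294 ein und erhalten s = 0.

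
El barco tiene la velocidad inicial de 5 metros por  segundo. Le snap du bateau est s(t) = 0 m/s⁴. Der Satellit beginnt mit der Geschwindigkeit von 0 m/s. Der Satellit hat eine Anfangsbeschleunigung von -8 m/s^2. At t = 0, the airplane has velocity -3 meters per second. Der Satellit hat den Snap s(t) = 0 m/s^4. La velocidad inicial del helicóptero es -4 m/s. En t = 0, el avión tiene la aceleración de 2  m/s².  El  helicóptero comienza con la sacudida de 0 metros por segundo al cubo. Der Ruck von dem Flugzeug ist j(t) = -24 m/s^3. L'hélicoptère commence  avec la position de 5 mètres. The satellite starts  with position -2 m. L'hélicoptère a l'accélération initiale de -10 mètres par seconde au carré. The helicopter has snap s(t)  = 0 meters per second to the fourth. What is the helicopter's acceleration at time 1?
We must find the integral of our snap equation s(t) = 0 2 times. Finding the integral of s(t) and using j(0) = 0: j(t) = 0. The antiderivative of jerk is acceleration. Using a(0) = -10, we get a(t) = -10. Using a(t) = -10 and substituting t = 1, we find a = -10.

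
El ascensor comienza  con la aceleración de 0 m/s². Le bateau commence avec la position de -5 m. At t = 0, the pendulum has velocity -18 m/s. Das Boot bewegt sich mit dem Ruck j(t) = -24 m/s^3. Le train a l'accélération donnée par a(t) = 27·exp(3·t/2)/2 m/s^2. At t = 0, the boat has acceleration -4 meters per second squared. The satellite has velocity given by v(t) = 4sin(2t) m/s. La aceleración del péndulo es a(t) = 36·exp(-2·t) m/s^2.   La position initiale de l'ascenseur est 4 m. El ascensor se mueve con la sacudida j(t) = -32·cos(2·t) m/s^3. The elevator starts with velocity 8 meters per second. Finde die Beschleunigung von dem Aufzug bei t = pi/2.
Ausgehend von dem Ruck j(t) = -32·cos(2·t), nehmen wir 1 Integral. Mit ∫j(t)dt und Anwendung von a(0) = 0, finden wir a(t) = -16·sin(2·t). Aus der Gleichung für die Beschleunigung a(t) = -16·sin(2·t), setzen wir t = pi/2 ein und erhalten a = 0.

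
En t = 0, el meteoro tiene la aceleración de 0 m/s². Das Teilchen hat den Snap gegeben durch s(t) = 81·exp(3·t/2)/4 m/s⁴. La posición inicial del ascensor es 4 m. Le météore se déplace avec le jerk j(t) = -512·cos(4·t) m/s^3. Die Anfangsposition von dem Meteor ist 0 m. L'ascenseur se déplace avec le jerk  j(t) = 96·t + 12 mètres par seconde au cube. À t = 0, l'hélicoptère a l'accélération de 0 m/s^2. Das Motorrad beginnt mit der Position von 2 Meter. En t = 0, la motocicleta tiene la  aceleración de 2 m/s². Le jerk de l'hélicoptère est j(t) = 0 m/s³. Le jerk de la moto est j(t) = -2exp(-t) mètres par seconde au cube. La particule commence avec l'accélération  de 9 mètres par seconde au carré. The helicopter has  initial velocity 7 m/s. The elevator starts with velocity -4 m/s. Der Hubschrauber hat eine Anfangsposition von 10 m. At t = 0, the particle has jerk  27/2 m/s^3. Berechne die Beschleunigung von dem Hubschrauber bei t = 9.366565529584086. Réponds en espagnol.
Partiendo de la sacudida j(t) = 0, tomamos 1 antiderivada. Integrando la sacudida y usando la condición inicial a(0) = 0, obtenemos a(t) = 0. Usando a(t) = 0 y sustituyendo t = 9.366565529584086, encontramos a = 0.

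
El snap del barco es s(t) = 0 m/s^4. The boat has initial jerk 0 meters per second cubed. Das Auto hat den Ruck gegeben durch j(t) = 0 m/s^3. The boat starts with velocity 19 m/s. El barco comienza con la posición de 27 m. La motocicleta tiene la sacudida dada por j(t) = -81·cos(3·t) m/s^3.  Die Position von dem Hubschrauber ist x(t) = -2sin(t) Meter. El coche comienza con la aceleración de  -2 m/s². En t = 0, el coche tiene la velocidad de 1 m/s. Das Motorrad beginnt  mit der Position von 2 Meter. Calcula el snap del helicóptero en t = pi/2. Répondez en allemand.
Um dies zu lösen, müssen wir 4 Ableitungen unserer Gleichung für die Position x(t) = -2·sin(t) nehmen. Mit d/dt von x(t) finden wir v(t) = -2·cos(t). Durch Ableiten von der Geschwindigkeit erhalten wir die Beschleunigung: a(t) = 2·sin(t). Durch Ableiten von der Beschleunigung erhalten wir den Ruck: j(t) = 2·cos(t). Mit d/dt von j(t) finden wir s(t) = -2·sin(t). Wir haben den Snap s(t) = -2·sin(t). Durch Einsetzen von t = pi/2: s(pi/2) = -2.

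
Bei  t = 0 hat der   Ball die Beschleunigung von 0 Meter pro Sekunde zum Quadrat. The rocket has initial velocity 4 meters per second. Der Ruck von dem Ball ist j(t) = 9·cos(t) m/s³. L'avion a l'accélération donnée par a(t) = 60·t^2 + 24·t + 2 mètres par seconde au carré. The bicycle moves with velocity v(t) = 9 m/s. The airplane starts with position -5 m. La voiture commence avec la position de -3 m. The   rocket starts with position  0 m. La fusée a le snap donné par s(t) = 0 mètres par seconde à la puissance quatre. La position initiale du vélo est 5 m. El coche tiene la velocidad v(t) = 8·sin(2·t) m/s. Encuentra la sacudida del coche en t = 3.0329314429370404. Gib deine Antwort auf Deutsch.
Ausgehend von der Geschwindigkeit v(t) = 8·sin(2·t), nehmen wir 2 Ableitungen. Durch Ableiten von der Geschwindigkeit erhalten wir die Beschleunigung: a(t) = 16·cos(2·t). Die Ableitung von der Beschleunigung ergibt den Ruck: j(t) = -32·sin(2·t). Mit j(t) = -32·sin(2·t) und Einsetzen von t = 3.0329314429370404, finden wir j = 6.89970565422670.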